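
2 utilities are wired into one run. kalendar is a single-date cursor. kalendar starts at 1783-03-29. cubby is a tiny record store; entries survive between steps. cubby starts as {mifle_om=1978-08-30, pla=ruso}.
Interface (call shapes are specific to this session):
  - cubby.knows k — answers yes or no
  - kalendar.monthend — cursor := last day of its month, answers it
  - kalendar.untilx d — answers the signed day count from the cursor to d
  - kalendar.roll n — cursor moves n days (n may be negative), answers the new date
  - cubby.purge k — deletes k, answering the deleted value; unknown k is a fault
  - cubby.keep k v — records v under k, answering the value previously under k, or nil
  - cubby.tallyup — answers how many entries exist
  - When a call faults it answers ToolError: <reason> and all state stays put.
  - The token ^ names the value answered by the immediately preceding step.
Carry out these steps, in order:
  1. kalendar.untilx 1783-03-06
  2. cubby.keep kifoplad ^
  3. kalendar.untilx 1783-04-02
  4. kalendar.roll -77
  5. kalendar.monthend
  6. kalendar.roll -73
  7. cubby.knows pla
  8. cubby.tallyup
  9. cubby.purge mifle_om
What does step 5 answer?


==> kalendar.untilx(d: 1783-03-06)
<== -23
==> cubby.keep(k: kifoplad, v: ^)
<== nil
==> kalendar.untilx(d: 1783-04-02)
<== 4
==> kalendar.roll(n: -77)
<== 1783-01-11
==> kalendar.monthend()
<== 1783-01-31
==> kalendar.roll(n: -73)
<== 1782-11-19
==> cubby.knows(k: pla)
<== yes
==> cubby.tallyup()
<== 3
==> cubby.purge(k: mifle_om)
<== 1978-08-30

Answer: 1783-01-31


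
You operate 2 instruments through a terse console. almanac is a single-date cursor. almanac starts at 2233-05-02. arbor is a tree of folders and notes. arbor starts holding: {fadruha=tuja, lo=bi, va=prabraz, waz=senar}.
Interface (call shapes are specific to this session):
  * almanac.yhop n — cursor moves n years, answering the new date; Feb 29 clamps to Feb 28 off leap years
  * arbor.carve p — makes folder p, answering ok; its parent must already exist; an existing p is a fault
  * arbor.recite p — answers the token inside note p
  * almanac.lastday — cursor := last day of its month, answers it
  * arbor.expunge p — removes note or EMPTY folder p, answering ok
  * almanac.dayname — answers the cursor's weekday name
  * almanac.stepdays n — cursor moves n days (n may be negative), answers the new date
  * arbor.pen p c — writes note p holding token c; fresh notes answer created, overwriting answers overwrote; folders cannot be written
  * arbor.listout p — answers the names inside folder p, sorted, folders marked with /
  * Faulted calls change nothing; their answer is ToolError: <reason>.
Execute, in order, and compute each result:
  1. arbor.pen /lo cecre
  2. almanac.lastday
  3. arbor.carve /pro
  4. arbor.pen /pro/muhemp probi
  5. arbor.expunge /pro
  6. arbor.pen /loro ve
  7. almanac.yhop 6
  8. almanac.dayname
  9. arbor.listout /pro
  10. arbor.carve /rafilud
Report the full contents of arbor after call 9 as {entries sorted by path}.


==> arbor.pen(p→/lo, c→cecre)
<== overwrote
==> almanac.lastday()
<== 2233-05-31
==> arbor.carve(p→/pro)
<== ok
==> arbor.pen(p→/pro/muhemp, c→probi)
<== created
==> arbor.expunge(p→/pro)
<== ToolError: not empty
==> arbor.pen(p→/loro, c→ve)
<== created
==> almanac.yhop(n→6)
<== 2239-05-31
==> almanac.dayname()
<== Friday
==> arbor.listout(p→/pro)
<== [muhemp]
==> arbor.carve(p→/rafilud)
<== ok

Answer: {fadruha=tuja, lo=cecre, loro=ve, pro/, pro/muhemp=probi, va=prabraz, waz=senar}


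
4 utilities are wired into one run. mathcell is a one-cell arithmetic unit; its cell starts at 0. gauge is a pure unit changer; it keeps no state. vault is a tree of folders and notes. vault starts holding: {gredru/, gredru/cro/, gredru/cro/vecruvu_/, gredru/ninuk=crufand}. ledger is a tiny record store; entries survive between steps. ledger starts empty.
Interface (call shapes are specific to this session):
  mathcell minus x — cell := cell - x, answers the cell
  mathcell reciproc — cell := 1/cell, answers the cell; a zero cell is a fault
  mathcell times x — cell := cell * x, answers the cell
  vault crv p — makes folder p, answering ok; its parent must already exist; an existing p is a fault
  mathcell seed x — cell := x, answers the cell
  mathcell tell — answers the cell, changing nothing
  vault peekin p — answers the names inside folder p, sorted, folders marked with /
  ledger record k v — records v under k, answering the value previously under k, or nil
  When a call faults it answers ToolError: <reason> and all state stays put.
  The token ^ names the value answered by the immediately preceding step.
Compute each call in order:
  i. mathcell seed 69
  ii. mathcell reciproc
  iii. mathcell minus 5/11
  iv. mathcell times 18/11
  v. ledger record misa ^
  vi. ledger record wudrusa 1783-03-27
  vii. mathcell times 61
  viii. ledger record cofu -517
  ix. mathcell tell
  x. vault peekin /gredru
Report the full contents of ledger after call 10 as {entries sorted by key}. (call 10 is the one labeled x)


Answer: {cofu=-517, misa=-2004/2783, wudrusa=1783-03-27}

Derivation:
;; mathcell seed(69) == 69
;; mathcell reciproc() == 1/69
;; mathcell minus(5/11) == -334/759
;; mathcell times(18/11) == -2004/2783
;; ledger record(misa, ^) == nil
;; ledger record(wudrusa, 1783-03-27) == nil
;; mathcell times(61) == -122244/2783
;; ledger record(cofu, -517) == nil
;; mathcell tell() == -122244/2783
;; vault peekin(/gredru) == [cro/, ninuk]


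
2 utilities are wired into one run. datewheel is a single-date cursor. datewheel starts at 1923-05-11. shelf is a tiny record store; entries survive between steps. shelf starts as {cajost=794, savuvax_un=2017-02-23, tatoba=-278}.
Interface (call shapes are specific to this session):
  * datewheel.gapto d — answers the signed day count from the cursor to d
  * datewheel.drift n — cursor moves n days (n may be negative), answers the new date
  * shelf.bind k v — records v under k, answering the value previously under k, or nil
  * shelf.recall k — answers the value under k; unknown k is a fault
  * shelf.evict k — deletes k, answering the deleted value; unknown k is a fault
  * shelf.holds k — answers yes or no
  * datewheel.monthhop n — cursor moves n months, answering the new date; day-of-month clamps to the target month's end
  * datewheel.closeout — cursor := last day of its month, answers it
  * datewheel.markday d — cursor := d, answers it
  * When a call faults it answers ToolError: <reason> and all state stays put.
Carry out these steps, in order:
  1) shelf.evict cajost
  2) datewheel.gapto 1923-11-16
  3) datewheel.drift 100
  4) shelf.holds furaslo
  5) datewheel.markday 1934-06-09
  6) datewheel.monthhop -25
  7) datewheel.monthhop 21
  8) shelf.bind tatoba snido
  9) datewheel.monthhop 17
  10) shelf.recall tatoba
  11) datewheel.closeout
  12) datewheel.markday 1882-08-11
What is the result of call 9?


Step: shelf.evict[k=cajost]
Result: 794
Step: datewheel.gapto[d=1923-11-16]
Result: 189
Step: datewheel.drift[n=100]
Result: 1923-08-19
Step: shelf.holds[k=furaslo]
Result: no
Step: datewheel.markday[d=1934-06-09]
Result: 1934-06-09
Step: datewheel.monthhop[n=-25]
Result: 1932-05-09
Step: datewheel.monthhop[n=21]
Result: 1934-02-09
Step: shelf.bind[k=tatoba; v=snido]
Result: -278
Step: datewheel.monthhop[n=17]
Result: 1935-07-09
Step: shelf.recall[k=tatoba]
Result: snido
Step: datewheel.closeout[]
Result: 1935-07-31
Step: datewheel.markday[d=1882-08-11]
Result: 1882-08-11

Answer: 1935-07-09


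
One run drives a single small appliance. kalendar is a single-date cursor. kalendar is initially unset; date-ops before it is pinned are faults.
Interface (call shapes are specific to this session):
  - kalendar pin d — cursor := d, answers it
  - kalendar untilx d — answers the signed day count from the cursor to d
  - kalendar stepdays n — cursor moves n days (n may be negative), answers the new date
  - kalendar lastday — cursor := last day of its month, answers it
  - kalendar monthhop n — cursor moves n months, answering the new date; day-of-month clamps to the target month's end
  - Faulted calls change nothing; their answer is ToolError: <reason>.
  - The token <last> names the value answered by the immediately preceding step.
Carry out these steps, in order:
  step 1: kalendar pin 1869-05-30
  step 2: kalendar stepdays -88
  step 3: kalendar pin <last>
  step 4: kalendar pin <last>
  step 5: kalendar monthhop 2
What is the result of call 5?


# 1. kalendar pin(d: 1869-05-30) => 1869-05-30
# 2. kalendar stepdays(n: -88) => 1869-03-03
# 3. kalendar pin(d: <last>) => 1869-03-03
# 4. kalendar pin(d: <last>) => 1869-03-03
# 5. kalendar monthhop(n: 2) => 1869-05-03

Answer: 1869-05-03


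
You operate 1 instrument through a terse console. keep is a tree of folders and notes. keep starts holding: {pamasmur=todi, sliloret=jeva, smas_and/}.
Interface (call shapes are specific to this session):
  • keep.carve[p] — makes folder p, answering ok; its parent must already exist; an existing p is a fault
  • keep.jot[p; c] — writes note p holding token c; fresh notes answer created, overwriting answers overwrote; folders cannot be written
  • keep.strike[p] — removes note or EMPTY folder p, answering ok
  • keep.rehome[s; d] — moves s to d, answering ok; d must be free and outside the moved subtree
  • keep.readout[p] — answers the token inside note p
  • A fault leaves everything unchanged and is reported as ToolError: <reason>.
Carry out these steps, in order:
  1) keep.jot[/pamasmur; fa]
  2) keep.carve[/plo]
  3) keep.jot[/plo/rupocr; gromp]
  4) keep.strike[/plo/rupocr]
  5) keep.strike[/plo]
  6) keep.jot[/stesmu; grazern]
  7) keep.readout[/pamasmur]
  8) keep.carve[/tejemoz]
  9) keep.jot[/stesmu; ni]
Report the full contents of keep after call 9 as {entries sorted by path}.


Answer: {pamasmur=fa, sliloret=jeva, smas_and/, stesmu=ni, tejemoz/}

Derivation:
-- 1. keep.jot(/pamasmur, fa) == overwrote
-- 2. keep.carve(/plo) == ok
-- 3. keep.jot(/plo/rupocr, gromp) == created
-- 4. keep.strike(/plo/rupocr) == ok
-- 5. keep.strike(/plo) == ok
-- 6. keep.jot(/stesmu, grazern) == created
-- 7. keep.readout(/pamasmur) == fa
-- 8. keep.carve(/tejemoz) == ok
-- 9. keep.jot(/stesmu, ni) == overwrote


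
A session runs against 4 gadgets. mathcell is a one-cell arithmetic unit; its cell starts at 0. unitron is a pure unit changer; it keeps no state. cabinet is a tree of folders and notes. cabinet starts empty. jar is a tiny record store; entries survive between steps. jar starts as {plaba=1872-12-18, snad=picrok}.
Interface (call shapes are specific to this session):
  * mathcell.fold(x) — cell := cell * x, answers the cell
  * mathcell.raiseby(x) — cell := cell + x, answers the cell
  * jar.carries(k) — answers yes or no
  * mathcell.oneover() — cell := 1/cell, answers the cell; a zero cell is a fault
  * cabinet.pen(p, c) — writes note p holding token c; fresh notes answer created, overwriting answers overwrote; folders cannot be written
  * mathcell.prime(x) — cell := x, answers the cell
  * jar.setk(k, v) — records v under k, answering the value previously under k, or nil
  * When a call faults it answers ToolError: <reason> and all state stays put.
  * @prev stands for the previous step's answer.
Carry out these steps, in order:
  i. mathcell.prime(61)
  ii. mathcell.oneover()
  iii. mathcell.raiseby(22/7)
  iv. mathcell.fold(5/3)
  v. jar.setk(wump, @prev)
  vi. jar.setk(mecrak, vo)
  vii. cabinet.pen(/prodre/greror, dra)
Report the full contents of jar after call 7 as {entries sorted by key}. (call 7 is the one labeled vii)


Answer: {mecrak=vo, plaba=1872-12-18, snad=picrok, wump=6745/1281}

Derivation:
! 1. prime(x=61) -> 61
! 2. oneover() -> 1/61
! 3. raiseby(x=22/7) -> 1349/427
! 4. fold(x=5/3) -> 6745/1281
! 5. setk(k=wump, v=@prev) -> nil
! 6. setk(k=mecrak, v=vo) -> nil
! 7. pen(p=/prodre/greror, c=dra) -> ToolError: no parent


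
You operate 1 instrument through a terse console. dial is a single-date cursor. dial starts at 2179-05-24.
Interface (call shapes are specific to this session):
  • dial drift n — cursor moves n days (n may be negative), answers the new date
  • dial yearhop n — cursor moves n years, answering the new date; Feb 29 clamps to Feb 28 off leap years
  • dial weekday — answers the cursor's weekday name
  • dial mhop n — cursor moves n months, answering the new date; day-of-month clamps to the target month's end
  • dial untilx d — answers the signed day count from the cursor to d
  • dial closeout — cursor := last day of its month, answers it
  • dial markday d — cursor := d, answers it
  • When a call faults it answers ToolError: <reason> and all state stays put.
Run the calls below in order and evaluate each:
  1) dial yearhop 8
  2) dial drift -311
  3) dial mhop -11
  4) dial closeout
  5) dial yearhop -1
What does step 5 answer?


Answer: 2184-08-31

Derivation:
~$ dial yearhop 8
  2187-05-24
~$ dial drift -311
  2186-07-17
~$ dial mhop -11
  2185-08-17
~$ dial closeout
  2185-08-31
~$ dial yearhop -1
  2184-08-31


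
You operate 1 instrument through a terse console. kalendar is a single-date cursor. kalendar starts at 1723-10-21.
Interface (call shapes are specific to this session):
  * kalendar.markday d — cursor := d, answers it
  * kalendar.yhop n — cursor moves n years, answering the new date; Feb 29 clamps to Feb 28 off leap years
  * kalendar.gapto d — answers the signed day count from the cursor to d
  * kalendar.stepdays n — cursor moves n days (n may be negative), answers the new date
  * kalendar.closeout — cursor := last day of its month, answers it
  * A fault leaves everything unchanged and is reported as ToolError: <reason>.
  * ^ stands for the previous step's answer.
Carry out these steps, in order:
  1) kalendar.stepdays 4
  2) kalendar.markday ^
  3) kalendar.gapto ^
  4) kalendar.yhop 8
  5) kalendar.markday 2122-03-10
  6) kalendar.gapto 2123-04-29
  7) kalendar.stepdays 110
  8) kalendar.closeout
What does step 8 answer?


Answer: 2122-06-30

Derivation:
→ stepdays(n→4)
← 1723-10-25
→ markday(d→^)
← 1723-10-25
→ gapto(d→^)
← 0
→ yhop(n→8)
← 1731-10-25
→ markday(d→2122-03-10)
← 2122-03-10
→ gapto(d→2123-04-29)
← 415
→ stepdays(n→110)
← 2122-06-28
→ closeout()
← 2122-06-30


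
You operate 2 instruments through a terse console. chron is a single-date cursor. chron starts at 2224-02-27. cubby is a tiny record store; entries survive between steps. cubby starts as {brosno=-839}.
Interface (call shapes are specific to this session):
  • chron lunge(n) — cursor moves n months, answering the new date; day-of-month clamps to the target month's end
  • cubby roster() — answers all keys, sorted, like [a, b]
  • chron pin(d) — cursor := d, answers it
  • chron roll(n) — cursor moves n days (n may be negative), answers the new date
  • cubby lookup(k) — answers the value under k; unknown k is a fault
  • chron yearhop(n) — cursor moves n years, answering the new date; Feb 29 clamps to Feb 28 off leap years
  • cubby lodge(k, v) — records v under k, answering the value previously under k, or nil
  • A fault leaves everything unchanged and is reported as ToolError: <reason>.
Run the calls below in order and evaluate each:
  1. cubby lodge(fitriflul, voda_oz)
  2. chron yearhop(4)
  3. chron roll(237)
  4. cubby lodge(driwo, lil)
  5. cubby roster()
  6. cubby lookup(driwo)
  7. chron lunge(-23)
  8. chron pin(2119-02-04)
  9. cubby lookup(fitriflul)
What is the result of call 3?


>> cubby lodge(k=fitriflul, v=voda_oz)
<< nil
>> chron yearhop(n=4)
<< 2228-02-27
>> chron roll(n=237)
<< 2228-10-21
>> cubby lodge(k=driwo, v=lil)
<< nil
>> cubby roster()
<< [brosno, driwo, fitriflul]
>> cubby lookup(k=driwo)
<< lil
>> chron lunge(n=-23)
<< 2226-11-21
>> chron pin(d=2119-02-04)
<< 2119-02-04
>> cubby lookup(k=fitriflul)
<< voda_oz

Answer: 2228-10-21


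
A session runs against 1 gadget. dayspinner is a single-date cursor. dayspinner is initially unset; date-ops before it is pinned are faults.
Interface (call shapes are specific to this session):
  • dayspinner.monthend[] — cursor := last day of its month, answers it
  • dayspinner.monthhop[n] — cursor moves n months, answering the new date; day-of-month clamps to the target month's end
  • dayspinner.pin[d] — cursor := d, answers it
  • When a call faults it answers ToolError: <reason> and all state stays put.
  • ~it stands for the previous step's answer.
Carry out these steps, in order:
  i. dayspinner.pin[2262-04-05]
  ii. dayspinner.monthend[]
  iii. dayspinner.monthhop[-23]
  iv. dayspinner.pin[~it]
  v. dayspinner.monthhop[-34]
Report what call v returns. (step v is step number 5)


Answer: 2257-07-30

Derivation:
>> pin(d→2262-04-05)
<< 2262-04-05
>> monthend()
<< 2262-04-30
>> monthhop(n→-23)
<< 2260-05-30
>> pin(d→~it)
<< 2260-05-30
>> monthhop(n→-34)
<< 2257-07-30


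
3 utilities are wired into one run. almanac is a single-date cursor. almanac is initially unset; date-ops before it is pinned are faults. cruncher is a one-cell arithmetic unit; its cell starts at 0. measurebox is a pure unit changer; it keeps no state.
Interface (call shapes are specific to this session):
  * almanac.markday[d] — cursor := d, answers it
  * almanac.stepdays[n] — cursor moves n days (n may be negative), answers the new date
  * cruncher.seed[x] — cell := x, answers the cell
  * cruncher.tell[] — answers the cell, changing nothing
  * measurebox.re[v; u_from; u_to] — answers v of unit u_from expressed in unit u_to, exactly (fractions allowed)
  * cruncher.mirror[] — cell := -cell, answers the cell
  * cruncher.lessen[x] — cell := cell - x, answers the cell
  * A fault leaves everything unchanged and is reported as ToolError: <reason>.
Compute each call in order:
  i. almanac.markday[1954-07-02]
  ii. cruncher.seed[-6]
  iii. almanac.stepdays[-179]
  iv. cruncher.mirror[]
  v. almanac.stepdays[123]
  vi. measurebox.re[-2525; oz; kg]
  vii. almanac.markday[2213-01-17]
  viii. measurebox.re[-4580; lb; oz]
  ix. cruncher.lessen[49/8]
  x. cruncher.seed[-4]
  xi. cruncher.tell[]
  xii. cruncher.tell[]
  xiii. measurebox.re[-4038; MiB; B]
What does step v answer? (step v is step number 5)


~$ almanac.markday d→1954-07-02
:: 1954-07-02
~$ cruncher.seed x→-6
:: -6
~$ almanac.stepdays n→-179
:: 1954-01-04
~$ cruncher.mirror
:: 6
~$ almanac.stepdays n→123
:: 1954-05-07
~$ measurebox.re v→-2525 u_from→oz u_to→kg
:: -4581282937/64000000
~$ almanac.markday d→2213-01-17
:: 2213-01-17
~$ measurebox.re v→-4580 u_from→lb u_to→oz
:: -73280
~$ cruncher.lessen x→49/8
:: -1/8
~$ cruncher.seed x→-4
:: -4
~$ cruncher.tell
:: -4
~$ cruncher.tell
:: -4
~$ measurebox.re v→-4038 u_from→MiB u_to→B
:: -4234149888

Answer: 1954-05-07


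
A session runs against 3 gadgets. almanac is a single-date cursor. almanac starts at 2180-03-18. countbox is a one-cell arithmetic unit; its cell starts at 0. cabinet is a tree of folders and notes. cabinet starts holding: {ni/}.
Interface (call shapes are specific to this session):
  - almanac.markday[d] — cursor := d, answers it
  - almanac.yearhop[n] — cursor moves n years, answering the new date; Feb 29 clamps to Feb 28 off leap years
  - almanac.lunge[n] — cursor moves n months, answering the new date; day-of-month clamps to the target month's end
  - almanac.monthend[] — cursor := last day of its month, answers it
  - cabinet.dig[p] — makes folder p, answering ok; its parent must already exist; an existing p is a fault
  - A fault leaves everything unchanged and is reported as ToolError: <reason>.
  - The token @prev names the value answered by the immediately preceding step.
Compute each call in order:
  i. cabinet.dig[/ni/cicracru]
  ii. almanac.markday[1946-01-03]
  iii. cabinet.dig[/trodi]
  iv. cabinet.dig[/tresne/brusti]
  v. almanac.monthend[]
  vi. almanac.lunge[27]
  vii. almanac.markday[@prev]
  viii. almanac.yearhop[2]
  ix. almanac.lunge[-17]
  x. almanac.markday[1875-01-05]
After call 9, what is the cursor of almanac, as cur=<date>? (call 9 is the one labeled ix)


Answer: cur=1948-11-30

Derivation:
CALL cabinet.dig[p: /ni/cicracru]
RET  ok
CALL almanac.markday[d: 1946-01-03]
RET  1946-01-03
CALL cabinet.dig[p: /trodi]
RET  ok
CALL cabinet.dig[p: /tresne/brusti]
RET  ToolError: no parent
CALL almanac.monthend[]
RET  1946-01-31
CALL almanac.lunge[n: 27]
RET  1948-04-30
CALL almanac.markday[d: @prev]
RET  1948-04-30
CALL almanac.yearhop[n: 2]
RET  1950-04-30
CALL almanac.lunge[n: -17]
RET  1948-11-30
CALL almanac.markday[d: 1875-01-05]
RET  1875-01-05


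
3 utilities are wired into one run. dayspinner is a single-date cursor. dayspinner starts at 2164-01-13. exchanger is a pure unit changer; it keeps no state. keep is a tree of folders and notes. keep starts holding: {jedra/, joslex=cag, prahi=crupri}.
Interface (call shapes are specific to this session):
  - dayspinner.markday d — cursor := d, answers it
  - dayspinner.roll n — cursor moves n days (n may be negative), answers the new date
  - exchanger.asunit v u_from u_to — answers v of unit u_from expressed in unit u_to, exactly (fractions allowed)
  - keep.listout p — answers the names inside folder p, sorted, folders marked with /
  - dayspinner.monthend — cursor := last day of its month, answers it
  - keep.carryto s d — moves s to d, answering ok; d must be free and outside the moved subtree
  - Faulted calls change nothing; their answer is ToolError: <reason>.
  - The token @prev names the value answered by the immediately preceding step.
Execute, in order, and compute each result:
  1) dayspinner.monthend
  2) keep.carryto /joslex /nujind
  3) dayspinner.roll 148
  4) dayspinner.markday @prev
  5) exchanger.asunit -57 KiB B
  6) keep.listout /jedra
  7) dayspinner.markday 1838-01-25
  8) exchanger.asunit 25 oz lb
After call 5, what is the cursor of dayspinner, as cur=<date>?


Do: dayspinner.monthend[]
See: 2164-01-31
Do: keep.carryto[s=/joslex; d=/nujind]
See: ok
Do: dayspinner.roll[n=148]
See: 2164-06-27
Do: dayspinner.markday[d=@prev]
See: 2164-06-27
Do: exchanger.asunit[v=-57; u_from=KiB; u_to=B]
See: -58368
Do: keep.listout[p=/jedra]
See: []
Do: dayspinner.markday[d=1838-01-25]
See: 1838-01-25
Do: exchanger.asunit[v=25; u_from=oz; u_to=lb]
See: 25/16

Answer: cur=2164-06-27


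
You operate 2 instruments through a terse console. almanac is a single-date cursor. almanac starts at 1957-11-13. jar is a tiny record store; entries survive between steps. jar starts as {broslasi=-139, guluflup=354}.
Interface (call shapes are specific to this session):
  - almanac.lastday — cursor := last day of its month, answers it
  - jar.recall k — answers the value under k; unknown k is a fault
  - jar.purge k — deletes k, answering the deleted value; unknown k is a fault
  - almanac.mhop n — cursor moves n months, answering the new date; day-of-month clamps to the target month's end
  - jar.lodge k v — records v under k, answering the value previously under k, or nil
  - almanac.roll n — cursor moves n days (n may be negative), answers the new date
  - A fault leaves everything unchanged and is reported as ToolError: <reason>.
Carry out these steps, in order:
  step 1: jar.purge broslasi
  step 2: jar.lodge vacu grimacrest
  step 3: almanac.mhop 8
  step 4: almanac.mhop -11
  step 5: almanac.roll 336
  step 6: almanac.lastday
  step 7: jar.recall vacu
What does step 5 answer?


CALL jar.purge[broslasi]
RET  -139
CALL jar.lodge[vacu; grimacrest]
RET  nil
CALL almanac.mhop[8]
RET  1958-07-13
CALL almanac.mhop[-11]
RET  1957-08-13
CALL almanac.roll[336]
RET  1958-07-15
CALL almanac.lastday[]
RET  1958-07-31
CALL jar.recall[vacu]
RET  grimacrest

Answer: 1958-07-15


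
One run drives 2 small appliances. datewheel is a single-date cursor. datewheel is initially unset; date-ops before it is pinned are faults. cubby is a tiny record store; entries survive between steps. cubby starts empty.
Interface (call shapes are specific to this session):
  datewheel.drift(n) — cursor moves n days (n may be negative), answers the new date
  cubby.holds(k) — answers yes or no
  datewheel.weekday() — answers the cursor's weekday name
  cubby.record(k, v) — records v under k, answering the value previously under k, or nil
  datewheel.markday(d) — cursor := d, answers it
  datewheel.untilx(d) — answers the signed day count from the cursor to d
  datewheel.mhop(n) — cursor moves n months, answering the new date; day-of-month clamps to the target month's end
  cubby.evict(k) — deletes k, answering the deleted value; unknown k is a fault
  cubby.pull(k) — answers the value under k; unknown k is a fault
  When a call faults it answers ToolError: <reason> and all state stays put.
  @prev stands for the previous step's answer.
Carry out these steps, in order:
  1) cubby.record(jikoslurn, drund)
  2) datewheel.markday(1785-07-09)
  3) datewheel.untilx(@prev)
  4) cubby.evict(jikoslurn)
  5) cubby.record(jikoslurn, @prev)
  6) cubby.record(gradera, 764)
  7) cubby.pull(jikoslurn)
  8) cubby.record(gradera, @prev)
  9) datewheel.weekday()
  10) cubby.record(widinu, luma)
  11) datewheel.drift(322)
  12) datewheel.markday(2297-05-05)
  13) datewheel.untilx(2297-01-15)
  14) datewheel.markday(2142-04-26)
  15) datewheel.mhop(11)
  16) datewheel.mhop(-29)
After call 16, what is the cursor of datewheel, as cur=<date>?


Calling cubby.record on k→jikoslurn, v→drund, — result: nil.
Next I call datewheel.markday on d→1785-07-09, — result: 1785-07-09.
I use datewheel.untilx on d→@prev, and get 0.
I try cubby.evict on k→jikoslurn, — result: drund.
I use cubby.record on k→jikoslurn, v→@prev, and get nil.
I invoke cubby.record on k→gradera, v→764, and see nil.
Using cubby.pull on k→jikoslurn, — result: drund.
Next I call cubby.record on k→gradera, v→@prev, which returns 764.
Using datewheel.weekday(), and get Saturday.
Then cubby.record on k→widinu, v→luma, and see nil.
I invoke datewheel.drift on n→322, — result: 1786-05-27.
Invoking datewheel.markday on d→2297-05-05, → 2297-05-05.
Invoking datewheel.untilx on d→2297-01-15, and get -110.
I run datewheel.markday on d→2142-04-26, giving 2142-04-26.
I run datewheel.mhop on n→11: 2143-03-26.
Next I call datewheel.mhop on n→-29, — result: 2140-10-26.

Answer: cur=2140-10-26


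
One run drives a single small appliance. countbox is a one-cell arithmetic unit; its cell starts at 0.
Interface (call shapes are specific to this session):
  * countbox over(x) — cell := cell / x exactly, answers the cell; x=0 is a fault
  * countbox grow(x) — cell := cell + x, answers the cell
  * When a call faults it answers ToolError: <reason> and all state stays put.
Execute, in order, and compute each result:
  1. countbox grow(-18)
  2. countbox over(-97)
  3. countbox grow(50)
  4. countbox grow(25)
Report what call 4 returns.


Answer: 7293/97

Derivation:
I try countbox grow passing x: -18, and observe -18.
Calling countbox over passing x: -97, and see 18/97.
I call countbox grow passing x: 50, → 4868/97.
Invoking countbox grow passing x: 25, giving 7293/97.


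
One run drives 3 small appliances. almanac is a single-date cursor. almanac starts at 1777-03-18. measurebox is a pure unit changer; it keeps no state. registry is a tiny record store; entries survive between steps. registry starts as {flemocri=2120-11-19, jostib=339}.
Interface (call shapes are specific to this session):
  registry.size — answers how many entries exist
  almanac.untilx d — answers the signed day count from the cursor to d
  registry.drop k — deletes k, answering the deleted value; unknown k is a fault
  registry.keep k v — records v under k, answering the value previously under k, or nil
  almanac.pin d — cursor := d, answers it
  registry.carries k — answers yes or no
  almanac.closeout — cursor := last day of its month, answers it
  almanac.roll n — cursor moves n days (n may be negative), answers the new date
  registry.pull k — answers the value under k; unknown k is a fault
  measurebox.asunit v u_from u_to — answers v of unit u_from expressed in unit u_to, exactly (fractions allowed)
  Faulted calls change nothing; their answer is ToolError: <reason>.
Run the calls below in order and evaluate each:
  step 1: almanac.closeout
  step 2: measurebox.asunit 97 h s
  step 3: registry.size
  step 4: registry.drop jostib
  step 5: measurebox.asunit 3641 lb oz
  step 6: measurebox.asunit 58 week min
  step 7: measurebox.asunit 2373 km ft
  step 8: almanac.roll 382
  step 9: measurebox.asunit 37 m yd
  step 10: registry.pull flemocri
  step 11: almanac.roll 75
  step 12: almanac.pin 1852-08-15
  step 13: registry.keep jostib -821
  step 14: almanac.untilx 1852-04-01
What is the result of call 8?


~$ almanac.closeout
= 1777-03-31
~$ measurebox.asunit v→97 u_from→h u_to→s
= 349200
~$ registry.size
= 2
~$ registry.drop k→jostib
= 339
~$ measurebox.asunit v→3641 u_from→lb u_to→oz
= 58256
~$ measurebox.asunit v→58 u_from→week u_to→min
= 584640
~$ measurebox.asunit v→2373 u_from→km u_to→ft
= 988750000/127
~$ almanac.roll n→382
= 1778-04-17
~$ measurebox.asunit v→37 u_from→m u_to→yd
= 46250/1143
~$ registry.pull k→flemocri
= 2120-11-19
~$ almanac.roll n→75
= 1778-07-01
~$ almanac.pin d→1852-08-15
= 1852-08-15
~$ registry.keep k→jostib v→-821
= nil
~$ almanac.untilx d→1852-04-01
= -136

Answer: 1778-04-17


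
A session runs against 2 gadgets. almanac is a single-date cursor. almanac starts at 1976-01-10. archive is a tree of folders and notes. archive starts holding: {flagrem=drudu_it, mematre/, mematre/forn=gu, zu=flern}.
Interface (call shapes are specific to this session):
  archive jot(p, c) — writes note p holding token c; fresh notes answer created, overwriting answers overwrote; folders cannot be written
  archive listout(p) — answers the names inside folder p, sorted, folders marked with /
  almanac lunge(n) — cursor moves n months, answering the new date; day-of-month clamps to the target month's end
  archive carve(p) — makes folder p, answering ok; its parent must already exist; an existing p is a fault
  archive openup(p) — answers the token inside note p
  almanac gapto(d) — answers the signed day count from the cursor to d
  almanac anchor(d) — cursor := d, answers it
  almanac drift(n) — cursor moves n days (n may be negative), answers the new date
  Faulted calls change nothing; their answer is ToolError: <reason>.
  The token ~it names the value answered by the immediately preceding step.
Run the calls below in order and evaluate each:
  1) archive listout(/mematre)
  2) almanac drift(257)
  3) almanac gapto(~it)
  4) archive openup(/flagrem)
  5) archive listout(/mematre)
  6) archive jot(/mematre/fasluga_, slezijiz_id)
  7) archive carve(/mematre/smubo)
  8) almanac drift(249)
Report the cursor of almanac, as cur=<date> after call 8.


Answer: cur=1977-05-30

Derivation:
→ archive listout(/mematre)
← [forn]
→ almanac drift(257)
← 1976-09-23
→ almanac gapto(~it)
← 0
→ archive openup(/flagrem)
← drudu_it
→ archive listout(/mematre)
← [forn]
→ archive jot(/mematre/fasluga_, slezijiz_id)
← created
→ archive carve(/mematre/smubo)
← ok
→ almanac drift(249)
← 1977-05-30


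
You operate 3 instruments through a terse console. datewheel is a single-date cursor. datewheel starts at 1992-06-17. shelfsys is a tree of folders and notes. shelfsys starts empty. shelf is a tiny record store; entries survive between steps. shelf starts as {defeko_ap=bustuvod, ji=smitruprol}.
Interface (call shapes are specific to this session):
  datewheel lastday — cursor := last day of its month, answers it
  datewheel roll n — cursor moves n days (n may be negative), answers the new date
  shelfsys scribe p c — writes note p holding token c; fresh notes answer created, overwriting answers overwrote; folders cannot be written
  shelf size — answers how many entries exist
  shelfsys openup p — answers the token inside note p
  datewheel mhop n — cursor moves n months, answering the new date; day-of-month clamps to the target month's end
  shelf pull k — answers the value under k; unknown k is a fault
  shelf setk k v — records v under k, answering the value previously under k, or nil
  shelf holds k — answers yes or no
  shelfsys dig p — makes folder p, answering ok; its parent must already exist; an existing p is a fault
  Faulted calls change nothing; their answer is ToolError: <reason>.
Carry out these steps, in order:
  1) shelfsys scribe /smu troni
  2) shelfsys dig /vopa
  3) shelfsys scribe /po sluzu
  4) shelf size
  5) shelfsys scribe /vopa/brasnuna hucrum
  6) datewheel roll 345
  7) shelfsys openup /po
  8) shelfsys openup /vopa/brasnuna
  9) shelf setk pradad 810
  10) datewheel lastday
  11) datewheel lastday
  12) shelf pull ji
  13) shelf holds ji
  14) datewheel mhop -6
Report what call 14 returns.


# 1. shelfsys scribe(p=/smu, c=troni) => created
# 2. shelfsys dig(p=/vopa) => ok
# 3. shelfsys scribe(p=/po, c=sluzu) => created
# 4. shelf size() => 2
# 5. shelfsys scribe(p=/vopa/brasnuna, c=hucrum) => created
# 6. datewheel roll(n=345) => 1993-05-28
# 7. shelfsys openup(p=/po) => sluzu
# 8. shelfsys openup(p=/vopa/brasnuna) => hucrum
# 9. shelf setk(k=pradad, v=810) => nil
# 10. datewheel lastday() => 1993-05-31
# 11. datewheel lastday() => 1993-05-31
# 12. shelf pull(k=ji) => smitruprol
# 13. shelf holds(k=ji) => yes
# 14. datewheel mhop(n=-6) => 1992-11-30

Answer: 1992-11-30


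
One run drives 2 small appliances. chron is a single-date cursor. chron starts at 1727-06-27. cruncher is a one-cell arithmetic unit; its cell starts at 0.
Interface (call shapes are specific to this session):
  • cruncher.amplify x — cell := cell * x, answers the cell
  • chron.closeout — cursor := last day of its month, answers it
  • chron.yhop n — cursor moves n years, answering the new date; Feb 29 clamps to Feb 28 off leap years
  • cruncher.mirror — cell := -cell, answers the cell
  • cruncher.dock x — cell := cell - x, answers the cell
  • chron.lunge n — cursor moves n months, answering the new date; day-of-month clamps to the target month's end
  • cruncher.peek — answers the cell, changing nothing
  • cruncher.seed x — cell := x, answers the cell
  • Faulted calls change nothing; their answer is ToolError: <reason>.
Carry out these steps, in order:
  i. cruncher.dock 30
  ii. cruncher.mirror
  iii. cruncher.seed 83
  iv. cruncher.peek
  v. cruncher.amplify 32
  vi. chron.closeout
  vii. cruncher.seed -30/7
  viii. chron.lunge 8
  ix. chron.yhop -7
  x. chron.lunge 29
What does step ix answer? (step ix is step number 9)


-> cruncher.dock(x=30)
<- -30
-> cruncher.mirror()
<- 30
-> cruncher.seed(x=83)
<- 83
-> cruncher.peek()
<- 83
-> cruncher.amplify(x=32)
<- 2656
-> chron.closeout()
<- 1727-06-30
-> cruncher.seed(x=-30/7)
<- -30/7
-> chron.lunge(n=8)
<- 1728-02-29
-> chron.yhop(n=-7)
<- 1721-02-28
-> chron.lunge(n=29)
<- 1723-07-28

Answer: 1721-02-28


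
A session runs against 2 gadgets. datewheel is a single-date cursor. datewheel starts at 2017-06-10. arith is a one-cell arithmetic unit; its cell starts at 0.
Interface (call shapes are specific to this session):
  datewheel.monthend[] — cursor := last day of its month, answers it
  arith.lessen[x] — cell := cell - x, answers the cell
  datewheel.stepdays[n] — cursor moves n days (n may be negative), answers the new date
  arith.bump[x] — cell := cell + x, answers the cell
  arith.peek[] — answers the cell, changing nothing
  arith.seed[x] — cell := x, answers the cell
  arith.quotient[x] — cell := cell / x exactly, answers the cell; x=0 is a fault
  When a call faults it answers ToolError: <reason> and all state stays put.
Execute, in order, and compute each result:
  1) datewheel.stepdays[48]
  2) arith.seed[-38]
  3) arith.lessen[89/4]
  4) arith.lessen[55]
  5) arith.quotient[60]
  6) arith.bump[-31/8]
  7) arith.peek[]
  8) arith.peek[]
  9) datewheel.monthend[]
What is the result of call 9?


Answer: 2017-07-31

Derivation:
// datewheel.stepdays(48) : 2017-07-28
// arith.seed(-38) : -38
// arith.lessen(89/4) : -241/4
// arith.lessen(55) : -461/4
// arith.quotient(60) : -461/240
// arith.bump(-31/8) : -1391/240
// arith.peek() : -1391/240
// arith.peek() : -1391/240
// datewheel.monthend() : 2017-07-31


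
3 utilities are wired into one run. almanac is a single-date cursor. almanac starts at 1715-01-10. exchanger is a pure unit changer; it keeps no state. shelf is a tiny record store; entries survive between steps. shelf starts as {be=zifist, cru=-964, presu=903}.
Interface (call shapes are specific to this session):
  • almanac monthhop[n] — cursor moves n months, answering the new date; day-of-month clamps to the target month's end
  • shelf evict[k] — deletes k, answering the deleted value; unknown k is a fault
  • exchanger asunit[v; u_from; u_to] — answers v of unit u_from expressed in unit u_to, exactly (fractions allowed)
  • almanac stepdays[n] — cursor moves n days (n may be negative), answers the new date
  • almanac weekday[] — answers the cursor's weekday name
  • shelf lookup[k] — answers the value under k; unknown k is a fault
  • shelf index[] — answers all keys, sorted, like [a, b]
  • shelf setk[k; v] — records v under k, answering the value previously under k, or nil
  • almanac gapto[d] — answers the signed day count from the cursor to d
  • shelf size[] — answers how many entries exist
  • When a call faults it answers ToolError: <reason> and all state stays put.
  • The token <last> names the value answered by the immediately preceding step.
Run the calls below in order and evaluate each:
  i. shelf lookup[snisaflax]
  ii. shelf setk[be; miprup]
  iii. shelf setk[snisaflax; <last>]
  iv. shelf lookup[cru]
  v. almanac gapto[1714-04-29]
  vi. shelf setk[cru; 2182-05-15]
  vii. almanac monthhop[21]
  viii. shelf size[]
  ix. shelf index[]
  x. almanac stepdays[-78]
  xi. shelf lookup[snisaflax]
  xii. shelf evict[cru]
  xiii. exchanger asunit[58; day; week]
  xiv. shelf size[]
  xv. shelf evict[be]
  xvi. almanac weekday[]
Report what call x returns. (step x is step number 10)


Answer: 1716-07-24

Derivation:
% shelf lookup k=snisaflax
= ToolError: no such key snisaflax
% shelf setk k=be v=miprup
= zifist
% shelf setk k=snisaflax v=<last>
= nil
% shelf lookup k=cru
= -964
% almanac gapto d=1714-04-29
= -256
% shelf setk k=cru v=2182-05-15
= -964
% almanac monthhop n=21
= 1716-10-10
% shelf size
= 4
% shelf index
= [be, cru, presu, snisaflax]
% almanac stepdays n=-78
= 1716-07-24
% shelf lookup k=snisaflax
= zifist
% shelf evict k=cru
= 2182-05-15
% exchanger asunit v=58 u_from=day u_to=week
= 58/7
% shelf size
= 3
% shelf evict k=be
= miprup
% almanac weekday
= Friday


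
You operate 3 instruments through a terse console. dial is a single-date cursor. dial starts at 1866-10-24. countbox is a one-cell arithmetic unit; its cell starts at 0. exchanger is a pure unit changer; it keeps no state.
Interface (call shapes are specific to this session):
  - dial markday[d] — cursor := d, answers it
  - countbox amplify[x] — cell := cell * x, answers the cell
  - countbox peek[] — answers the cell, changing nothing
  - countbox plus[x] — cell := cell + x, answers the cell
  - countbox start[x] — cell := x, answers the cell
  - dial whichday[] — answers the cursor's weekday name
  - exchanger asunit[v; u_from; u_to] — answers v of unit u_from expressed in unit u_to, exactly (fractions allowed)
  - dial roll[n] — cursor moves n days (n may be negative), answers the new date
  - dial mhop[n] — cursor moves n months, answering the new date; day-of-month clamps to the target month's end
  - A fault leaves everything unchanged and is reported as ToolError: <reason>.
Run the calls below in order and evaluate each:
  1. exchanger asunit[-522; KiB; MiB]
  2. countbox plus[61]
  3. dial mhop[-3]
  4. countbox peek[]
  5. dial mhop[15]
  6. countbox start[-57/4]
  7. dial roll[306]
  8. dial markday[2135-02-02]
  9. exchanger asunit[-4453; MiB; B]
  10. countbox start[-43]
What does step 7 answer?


% exchanger asunit -522 KiB MiB
= -261/512
% countbox plus 61
= 61
% dial mhop -3
= 1866-07-24
% countbox peek
= 61
% dial mhop 15
= 1867-10-24
% countbox start -57/4
= -57/4
% dial roll 306
= 1868-08-25
% dial markday 2135-02-02
= 2135-02-02
% exchanger asunit -4453 MiB B
= -4669308928
% countbox start -43
= -43

Answer: 1868-08-25
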